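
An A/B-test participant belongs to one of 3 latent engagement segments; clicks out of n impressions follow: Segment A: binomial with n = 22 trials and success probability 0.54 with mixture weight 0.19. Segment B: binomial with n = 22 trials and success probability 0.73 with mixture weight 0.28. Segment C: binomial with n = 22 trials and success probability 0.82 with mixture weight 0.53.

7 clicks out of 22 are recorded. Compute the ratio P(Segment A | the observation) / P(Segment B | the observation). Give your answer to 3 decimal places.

Since P(k|x) ∝ w_k f_k(x), the posterior odds are w_i f_i(x) / (w_j f_j(x)).
Evaluate each component's likelihood at the observed value:
  p_A = C(22,7)·0.54^7·0.46^15 = 170544·0.0133893·8.7371e-06 = 0.0199508
  p_B = C(22,7)·0.73^7·0.27^15 = 170544·0.110474·2.95431e-09 = 5.56612e-05
  p_C = C(22,7)·0.82^7·0.18^15 = 170544·0.249285·6.74664e-12 = 2.86828e-07
0.00379065 / 1.55851e-05 ≈ 243.222

243.222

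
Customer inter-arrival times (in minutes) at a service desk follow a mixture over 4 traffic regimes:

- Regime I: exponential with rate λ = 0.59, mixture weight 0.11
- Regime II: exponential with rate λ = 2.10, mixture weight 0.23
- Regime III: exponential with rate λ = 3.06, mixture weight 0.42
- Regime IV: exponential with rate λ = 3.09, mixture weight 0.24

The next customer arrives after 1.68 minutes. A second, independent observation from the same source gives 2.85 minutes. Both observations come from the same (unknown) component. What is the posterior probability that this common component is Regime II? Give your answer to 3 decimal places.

The responsibility of component k is P(Z=k) f_k(x) divided by Σ_j P(Z=j) f_j(x).
Since both observations come from the same component, the likelihood for component k is f_k(x₁)·f_k(x₂).
  L_I = [0.218967] × [0.109796] = 0.0240417
  L_II = [0.0616635] × [0.00528405] = 0.000325833
  L_III = [0.0179102] × [0.000499159] = 8.94004e-06
  L_IV = [0.0171969] × [0.000462748] = 7.9578e-06
Unnormalised posteriors:
  P(Z=I)·L_I = 0.11 × 0.0240417 = 0.00264459
  P(Z=II)·L_II = 0.23 × 0.000325833 = 7.49416e-05
  P(Z=III)·L_III = 0.42 × 8.94004e-06 = 3.75482e-06
  P(Z=IV)·L_IV = 0.24 × 7.9578e-06 = 1.90987e-06
Normaliser: 0.00264459 + 7.49416e-05 + 3.75482e-06 + 1.90987e-06 = 0.00272519
P(Regime II | x) = 7.49416e-05 / 0.00272519 ≈ 0.027

0.027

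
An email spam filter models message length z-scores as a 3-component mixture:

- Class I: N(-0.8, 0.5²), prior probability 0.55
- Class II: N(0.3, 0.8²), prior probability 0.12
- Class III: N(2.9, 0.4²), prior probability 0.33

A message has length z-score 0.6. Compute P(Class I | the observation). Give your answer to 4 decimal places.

P(component k | x) = π_k·f_k(x) / marginal(x), where marginal(x) = Σ_j π_j·f_j(x).
Normal densities:
  f_I = 0.0158309
  f_II = 0.464819
  f_III = 6.59811e-08
Weight by the priors:
  π_I·f_I = 0.55 × 0.0158309 = 0.008707
  π_II·f_II = 0.12 × 0.464819 = 0.0557783
  π_III·f_III = 0.33 × 6.59811e-08 = 2.17738e-08
Denominator: 0.008707 + 0.0557783 + 2.17738e-08 = 0.0644853
So the posterior for Class I is 0.008707 / 0.0644853 ≈ 0.1350.

0.1350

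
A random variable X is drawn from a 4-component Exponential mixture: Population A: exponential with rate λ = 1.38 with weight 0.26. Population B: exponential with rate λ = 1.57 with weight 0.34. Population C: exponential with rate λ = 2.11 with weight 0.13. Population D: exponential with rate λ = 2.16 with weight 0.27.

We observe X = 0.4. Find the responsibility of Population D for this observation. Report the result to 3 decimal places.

0.287

Apply Bayes' rule: the posterior for each component is proportional to its prior times its likelihood at x.
Component likelihoods at x = 0.4:
  p_A = 0.7946
  p_B = 0.837843
  p_C = 0.907273
  p_D = 0.910381
Prior × likelihood for each component:
  w_A·p_A = 0.26 × 0.7946 = 0.206596
  w_B·p_B = 0.34 × 0.837843 = 0.284867
  w_C·p_C = 0.13 × 0.907273 = 0.117945
  w_D·p_D = 0.27 × 0.910381 = 0.245803
Evidence: 0.206596 + 0.284867 + 0.117945 + 0.245803 = 0.855211
So the posterior for Population D is 0.245803 / 0.855211 ≈ 0.287.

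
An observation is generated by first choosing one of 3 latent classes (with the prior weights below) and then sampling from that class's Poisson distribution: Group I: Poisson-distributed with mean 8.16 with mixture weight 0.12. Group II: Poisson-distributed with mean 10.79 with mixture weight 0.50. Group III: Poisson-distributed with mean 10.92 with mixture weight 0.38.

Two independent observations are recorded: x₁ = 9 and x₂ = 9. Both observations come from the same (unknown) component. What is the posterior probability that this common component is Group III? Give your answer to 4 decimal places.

0.3582

Apply Bayes' rule: the posterior for each component is proportional to its prior times its likelihood at x.
Since both observations come from the same component, the likelihood for component k is f_k(x₁)·f_k(x₂).
  L_I = [0.126359] × [0.126359] = 0.0159665
  L_II = [0.112562] × [0.112562] = 0.0126702
  L_III = [0.110089] × [0.110089] = 0.0121196
Prior × likelihood for each component:
  π_I·L_I = 0.12 × 0.0159665 = 0.00191598
  π_II·L_II = 0.50 × 0.0126702 = 0.00633512
  π_III·L_III = 0.38 × 0.0121196 = 0.00460547
Evidence: 0.00191598 + 0.00633512 + 0.00460547 = 0.0128566
P(Group III | x) = 0.00460547 / 0.0128566 ≈ 0.3582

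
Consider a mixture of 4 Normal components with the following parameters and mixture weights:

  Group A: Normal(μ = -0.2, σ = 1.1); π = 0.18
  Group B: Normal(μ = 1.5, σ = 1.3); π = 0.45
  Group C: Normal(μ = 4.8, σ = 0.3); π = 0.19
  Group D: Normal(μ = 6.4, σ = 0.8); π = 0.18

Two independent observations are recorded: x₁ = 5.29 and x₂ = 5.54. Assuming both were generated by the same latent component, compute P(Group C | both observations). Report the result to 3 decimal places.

By Bayes' theorem, P(k | x) = π_k f_k(x) / Σ_j π_j f_j(x).
Since both observations come from the same component, the likelihood for component k is f_k(x₁)·f_k(x₂).
  L_A = [(1/(1.1·√(2π)))·exp(−(5.29−-0.2)²/(2·1.1²)) = 0.362675·exp(-12.45459) = 1.41436e-06] × [4.43326e-07] = 6.27022e-13
  L_B = [(1/(1.3·√(2π)))·exp(−(5.29−1.5)²/(2·1.3²)) = 0.306879·exp(-4.24973) = 0.00437855] × [0.00245365] = 1.07434e-05
  L_C = [(1/(0.3·√(2π)))·exp(−(5.29−4.8)²/(2·0.3²)) = 1.329808·exp(-1.33389) = 0.350339] × [0.06347] = 0.022236
  L_D = [(1/(0.8·√(2π)))·exp(−(5.29−6.4)²/(2·0.8²)) = 0.498678·exp(-0.96258) = 0.190449] × [0.27982] = 0.0532914
Unnormalised posteriors:
  π_A·L_A = 0.18 × 6.27022e-13 = 1.12864e-13
  π_B·L_B = 0.45 × 1.07434e-05 = 4.83455e-06
  π_C·L_C = 0.19 × 0.022236 = 0.00422484
  π_D·L_D = 0.18 × 0.0532914 = 0.00959245
Sum: 1.12864e-13 + 4.83455e-06 + 0.00422484 + 0.00959245 = 0.0138221
P(Group C | x) = 0.00422484 / 0.0138221 ≈ 0.306

0.306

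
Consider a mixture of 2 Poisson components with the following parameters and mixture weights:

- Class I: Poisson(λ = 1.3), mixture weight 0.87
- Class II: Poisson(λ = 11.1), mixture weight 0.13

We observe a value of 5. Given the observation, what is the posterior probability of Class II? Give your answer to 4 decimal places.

0.2733

Apply Bayes' rule: the posterior for each component is proportional to its prior times its likelihood at x.
Poisson probabilities:
  p_I = e^(−1.3)·1.3^5/5! = 0.00843243
  p_II = e^(−11.1)·11.1^5/5! = 0.021221
Unnormalised posteriors:
  w_I·p_I = 0.87 × 0.00843243 = 0.00733621
  w_II·p_II = 0.13 × 0.021221 = 0.00275872
Evidence: 0.00733621 + 0.00275872 = 0.0100949
P(Class II | x) = 0.00275872 / 0.0100949 ≈ 0.2733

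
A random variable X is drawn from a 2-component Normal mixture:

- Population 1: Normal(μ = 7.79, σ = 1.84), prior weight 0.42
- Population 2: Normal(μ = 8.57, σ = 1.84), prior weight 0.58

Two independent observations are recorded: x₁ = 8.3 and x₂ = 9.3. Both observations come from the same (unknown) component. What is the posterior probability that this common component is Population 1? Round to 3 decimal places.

0.352

By Bayes' theorem, P(k | x) = π_k f_k(x) / Σ_j π_j f_j(x).
Since both observations come from the same component, the likelihood for component k is f_k(x₁)·f_k(x₂).
  f_1 = [0.208646] × [0.154828] = 0.0323043
  f_2 = [0.214495] × [0.200407] = 0.0429862
Prior × likelihood for each component:
  π_1·f_1 = 0.42 × 0.0323043 = 0.0135678
  π_2·f_2 = 0.58 × 0.0429862 = 0.024932
Sum: 0.0135678 + 0.024932 = 0.0384998
P(Population 1 | data) = 0.0135678 / 0.0384998 ≈ 0.352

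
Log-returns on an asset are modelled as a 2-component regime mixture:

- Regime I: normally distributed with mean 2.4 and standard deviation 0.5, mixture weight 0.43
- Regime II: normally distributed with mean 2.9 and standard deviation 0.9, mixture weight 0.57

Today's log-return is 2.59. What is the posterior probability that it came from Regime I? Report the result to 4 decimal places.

By Bayes' theorem, P(k | x) = w_k f_k(x) / Σ_j w_j f_j(x).
Evaluate each component's likelihood at the observed value:
  p_I = 0.742308
  p_II = 0.417739
Multiply by the mixture weights:
  w_I·p_I = 0.43 × 0.742308 = 0.319192
  w_II·p_II = 0.57 × 0.417739 = 0.238111
Normaliser: 0.319192 + 0.238111 = 0.557303
Responsibility of Regime I: 0.319192 / 0.557303 ≈ 0.5727

0.5727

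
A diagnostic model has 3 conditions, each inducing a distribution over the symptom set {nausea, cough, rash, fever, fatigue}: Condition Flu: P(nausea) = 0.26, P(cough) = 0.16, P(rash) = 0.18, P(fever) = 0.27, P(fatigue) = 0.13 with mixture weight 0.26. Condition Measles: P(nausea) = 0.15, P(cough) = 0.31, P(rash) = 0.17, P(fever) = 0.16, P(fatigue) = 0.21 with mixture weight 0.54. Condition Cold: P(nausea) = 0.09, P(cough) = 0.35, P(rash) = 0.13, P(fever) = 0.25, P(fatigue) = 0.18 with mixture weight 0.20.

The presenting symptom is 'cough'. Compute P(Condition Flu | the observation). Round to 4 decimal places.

P(component k | x) = π_k·f_k(x) / marginal(x), where marginal(x) = Σ_j π_j·f_j(x).
Component likelihoods at x = 'cough':
  f_Flu = P(cough | comp) = 0.16
  f_Measles = P(cough | comp) = 0.31
  f_Cold = P(cough | comp) = 0.35
Unnormalised posteriors:
  π_Flu·f_Flu = 0.26 × 0.16 = 0.0416
  π_Measles·f_Measles = 0.54 × 0.31 = 0.1674
  π_Cold·f_Cold = 0.20 × 0.35 = 0.07
Sum: 0.0416 + 0.1674 + 0.07 = 0.279
So the posterior for Condition Flu is 0.0416 / 0.279 ≈ 0.1491.

0.1491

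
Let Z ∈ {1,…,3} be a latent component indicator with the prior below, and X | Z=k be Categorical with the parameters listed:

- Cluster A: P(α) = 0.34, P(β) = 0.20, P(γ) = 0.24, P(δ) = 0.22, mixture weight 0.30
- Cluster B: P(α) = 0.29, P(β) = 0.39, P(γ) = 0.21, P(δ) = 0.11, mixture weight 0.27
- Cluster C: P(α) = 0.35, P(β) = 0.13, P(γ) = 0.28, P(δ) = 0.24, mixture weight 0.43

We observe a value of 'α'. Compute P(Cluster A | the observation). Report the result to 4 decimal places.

The responsibility of component k is w_k f_k(x) divided by Σ_j w_j f_j(x).
Categorical probabilities:
  f_A = P(α | comp) = 0.34
  f_B = P(α | comp) = 0.29
  f_C = P(α | comp) = 0.35
Multiply by the mixture weights:
  w_A·f_A = 0.30 × 0.34 = 0.102
  w_B·f_B = 0.27 × 0.29 = 0.0783
  w_C·f_C = 0.43 × 0.35 = 0.1505
Denominator: 0.102 + 0.0783 + 0.1505 = 0.3308
So the posterior for Cluster A is 0.102 / 0.3308 ≈ 0.3083.

0.3083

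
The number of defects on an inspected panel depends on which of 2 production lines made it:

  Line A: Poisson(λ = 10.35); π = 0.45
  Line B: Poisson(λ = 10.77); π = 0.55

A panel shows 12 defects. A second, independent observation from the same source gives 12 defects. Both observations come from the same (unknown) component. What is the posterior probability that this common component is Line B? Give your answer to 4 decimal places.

Apply Bayes' rule: the posterior for each component is proportional to its prior times its likelihood at x.
Since both observations come from the same component, the likelihood for component k is f_k(x₁)·f_k(x₂).
  f_A = [e^(−10.35)·10.35^12/12! = 0.100925] × [0.100925] = 0.0101859
  f_B = [e^(−10.77)·10.77^12/12! = 0.106881] × [0.106881] = 0.0114235
Weight by the priors:
  P(Z=A)·f_A = 0.45 × 0.0101859 = 0.00458365
  P(Z=B)·f_B = 0.55 × 0.0114235 = 0.00628293
Marginal: 0.00458365 + 0.00628293 = 0.0108666
P(Line B | x₁,x₂) = 0.00628293 / 0.0108666 ≈ 0.5782

0.5782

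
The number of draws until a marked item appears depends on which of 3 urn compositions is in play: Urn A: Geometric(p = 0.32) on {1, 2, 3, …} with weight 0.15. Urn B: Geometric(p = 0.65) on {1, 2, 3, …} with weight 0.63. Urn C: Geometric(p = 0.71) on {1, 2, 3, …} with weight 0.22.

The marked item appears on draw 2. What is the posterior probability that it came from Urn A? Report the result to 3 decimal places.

P(component k | x) = w_k·f_k(x) / marginal(x), where marginal(x) = Σ_j w_j·f_j(x).
Geometric probabilities:
  L_A = 0.32·(1−0.32)^1 = 0.32·0.68 = 0.2176
  L_B = 0.65·(1−0.65)^1 = 0.65·0.35 = 0.2275
  L_C = 0.71·(1−0.71)^1 = 0.71·0.29 = 0.2059
Weight by the priors:
  w_A·L_A = 0.15 × 0.2176 = 0.03264
  w_B·L_B = 0.63 × 0.2275 = 0.143325
  w_C·L_C = 0.22 × 0.2059 = 0.045298
Evidence: 0.03264 + 0.143325 + 0.045298 = 0.221263
P(Urn A | the observation) = 0.03264 / 0.221263 ≈ 0.148

0.148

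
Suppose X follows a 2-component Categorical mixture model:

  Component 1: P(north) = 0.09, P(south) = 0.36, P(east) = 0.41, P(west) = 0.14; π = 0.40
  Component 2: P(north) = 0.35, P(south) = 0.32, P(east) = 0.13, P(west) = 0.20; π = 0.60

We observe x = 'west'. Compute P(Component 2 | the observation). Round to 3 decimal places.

0.682

Apply Bayes' rule: the posterior for each component is proportional to its prior times its likelihood at x.
Component likelihoods at x = 'west':
  f_1 = P(west | comp) = 0.14
  f_2 = P(west | comp) = 0.20
Unnormalised posteriors:
  π_1·f_1 = 0.40 × 0.14 = 0.056
  π_2·f_2 = 0.60 × 0.2 = 0.12
Marginal: 0.056 + 0.12 = 0.176
Responsibility of Component 2: 0.12 / 0.176 ≈ 0.682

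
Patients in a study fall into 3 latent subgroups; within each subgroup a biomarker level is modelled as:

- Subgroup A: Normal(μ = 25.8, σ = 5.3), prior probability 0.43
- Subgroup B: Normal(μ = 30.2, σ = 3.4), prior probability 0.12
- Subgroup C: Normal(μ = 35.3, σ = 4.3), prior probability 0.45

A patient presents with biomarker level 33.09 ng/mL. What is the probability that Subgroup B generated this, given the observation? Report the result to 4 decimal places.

Posterior ∝ prior × likelihood, so P(k | x) ∝ π_k f_k(x); normalise over all components.
Normal densities:
  L_A = (1/(5.3·√(2π)))·exp(−(33.09−25.8)²/(2·5.3²)) = 0.075272·exp(-0.94596) = 0.0292286
  L_B = (1/(3.4·√(2π)))·exp(−(33.09−30.2)²/(2·3.4²)) = 0.117336·exp(-0.36125) = 0.0817603
  L_C = (1/(4.3·√(2π)))·exp(−(33.09−35.3)²/(2·4.3²)) = 0.092777·exp(-0.13207) = 0.0812985
Weight by the priors:
  π_A·L_A = 0.43 × 0.0292286 = 0.0125683
  π_B·L_B = 0.12 × 0.0817603 = 0.00981123
  π_C·L_C = 0.45 × 0.0812985 = 0.0365843
Evidence: 0.0125683 + 0.00981123 + 0.0365843 = 0.0589639
So the posterior for Subgroup B is 0.00981123 / 0.0589639 ≈ 0.1664.

0.1664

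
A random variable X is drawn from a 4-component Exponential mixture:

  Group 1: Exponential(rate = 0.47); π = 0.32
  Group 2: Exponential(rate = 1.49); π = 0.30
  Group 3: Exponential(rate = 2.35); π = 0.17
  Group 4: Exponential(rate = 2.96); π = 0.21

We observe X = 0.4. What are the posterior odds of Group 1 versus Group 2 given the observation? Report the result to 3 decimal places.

The posterior odds equal the prior odds times the likelihood ratio: (w_i/w_j)·(f_i(x)/f_j(x)).
Evaluate each component's likelihood at the observed value:
  f_1 = 0.389449
  f_2 = 0.821007
  f_3 = 0.917975
  f_4 = 0.905914
Odds = (0.32/0.30) × (0.389449/0.821007) = 1.06667 × 0.474355 ≈ 0.506

0.506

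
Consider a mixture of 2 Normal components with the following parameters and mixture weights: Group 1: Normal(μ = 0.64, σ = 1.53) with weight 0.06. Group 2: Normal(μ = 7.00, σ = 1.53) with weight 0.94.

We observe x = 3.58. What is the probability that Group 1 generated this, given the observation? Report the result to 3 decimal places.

The responsibility of component k is P(Z=k) f_k(x) divided by Σ_j P(Z=j) f_j(x).
Evaluate each component's likelihood at the observed value:
  L_1 = 0.0411546
  L_2 = 0.0214404
Prior × likelihood for each component:
  P(Z=1)·L_1 = 0.06 × 0.0411546 = 0.00246928
  P(Z=2)·L_2 = 0.94 × 0.0214404 = 0.020154
Evidence: 0.00246928 + 0.020154 = 0.0226233
So the posterior for Group 1 is 0.00246928 / 0.0226233 ≈ 0.109.

0.109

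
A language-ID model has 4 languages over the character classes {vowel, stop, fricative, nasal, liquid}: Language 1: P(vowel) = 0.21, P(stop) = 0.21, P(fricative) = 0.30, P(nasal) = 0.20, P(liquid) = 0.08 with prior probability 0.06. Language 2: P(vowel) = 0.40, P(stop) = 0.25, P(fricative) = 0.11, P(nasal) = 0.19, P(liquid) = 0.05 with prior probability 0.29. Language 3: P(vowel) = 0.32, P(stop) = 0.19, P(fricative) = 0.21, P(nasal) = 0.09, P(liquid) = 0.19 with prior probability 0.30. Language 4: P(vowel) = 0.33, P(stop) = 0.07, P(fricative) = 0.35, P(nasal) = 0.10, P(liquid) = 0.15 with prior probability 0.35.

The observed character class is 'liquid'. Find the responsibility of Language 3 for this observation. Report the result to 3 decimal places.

Apply Bayes' rule: the posterior for each component is proportional to its prior times its likelihood at x.
Component likelihoods at x = 'liquid':
  f_1 = P(liquid | comp) = 0.08
  f_2 = P(liquid | comp) = 0.05
  f_3 = P(liquid | comp) = 0.19
  f_4 = P(liquid | comp) = 0.15
Prior × likelihood for each component:
  π_1·f_1 = 0.06 × 0.08 = 0.0048
  π_2·f_2 = 0.29 × 0.05 = 0.0145
  π_3·f_3 = 0.30 × 0.19 = 0.057
  π_4·f_4 = 0.35 × 0.15 = 0.0525
Sum: 0.0048 + 0.0145 + 0.057 + 0.0525 = 0.1288
So the posterior for Language 3 is 0.057 / 0.1288 ≈ 0.443.

0.443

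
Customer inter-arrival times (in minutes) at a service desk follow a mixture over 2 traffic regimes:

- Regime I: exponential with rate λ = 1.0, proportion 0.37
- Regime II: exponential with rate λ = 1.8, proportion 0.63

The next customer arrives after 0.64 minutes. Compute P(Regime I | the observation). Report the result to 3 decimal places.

0.353

P(component k | x) = P(Z=k)·f_k(x) / marginal(x), where marginal(x) = Σ_j P(Z=j)·f_j(x).
Component likelihoods at x = 0.64 minutes:
  L_I = 0.527292
  L_II = 0.568807
Multiply by the mixture weights:
  P(Z=I)·L_I = 0.37 × 0.527292 = 0.195098
  P(Z=II)·L_II = 0.63 × 0.568807 = 0.358349
Evidence: 0.195098 + 0.358349 = 0.553447
So the posterior for Regime I is 0.195098 / 0.553447 ≈ 0.353.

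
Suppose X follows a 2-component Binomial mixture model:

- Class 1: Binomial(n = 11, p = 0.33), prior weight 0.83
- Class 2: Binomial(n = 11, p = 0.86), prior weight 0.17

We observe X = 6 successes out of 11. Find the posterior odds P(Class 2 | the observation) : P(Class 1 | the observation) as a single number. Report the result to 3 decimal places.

Since P(k|x) ∝ π_k f_k(x), the posterior odds are π_i f_i(x) / (π_j f_j(x)).
Component likelihoods at x = 6 successes out of 11:
  p_1 = 0.0805563
  p_2 = 0.0100525
0.00170892 / 0.0668617 ≈ 0.026

0.026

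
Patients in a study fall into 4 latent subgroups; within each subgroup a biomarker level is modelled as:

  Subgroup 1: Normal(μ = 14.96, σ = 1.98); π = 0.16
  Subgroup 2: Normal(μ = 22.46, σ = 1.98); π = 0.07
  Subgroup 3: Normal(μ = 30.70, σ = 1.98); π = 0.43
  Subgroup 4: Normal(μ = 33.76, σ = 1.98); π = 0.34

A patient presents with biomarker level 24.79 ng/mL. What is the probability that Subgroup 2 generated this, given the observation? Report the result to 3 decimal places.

0.875

Posterior ∝ prior × likelihood, so P(k | x) ∝ w_k f_k(x); normalise over all components.
Normal densities:
  p_1 = (1/(1.98·√(2π)))·exp(−(24.79−14.96)²/(2·1.98²)) = 0.201486·exp(-12.32386) = 8.95492e-07
  p_2 = (1/(1.98·√(2π)))·exp(−(24.79−22.46)²/(2·1.98²)) = 0.201486·exp(-0.69239) = 0.100819
  p_3 = (1/(1.98·√(2π)))·exp(−(24.79−30.70)²/(2·1.98²)) = 0.201486·exp(-4.45466) = 0.00234213
  p_4 = (1/(1.98·√(2π)))·exp(−(24.79−33.76)²/(2·1.98²)) = 0.201486·exp(-10.26182) = 7.04031e-06
Prior × likelihood for each component:
  w_1·p_1 = 0.16 × 8.95492e-07 = 1.43279e-07
  w_2·p_2 = 0.07 × 0.100819 = 0.00705734
  w_3·p_3 = 0.43 × 0.00234213 = 0.00100711
  w_4·p_4 = 0.34 × 7.04031e-06 = 2.39371e-06
Sum: 1.43279e-07 + 0.00705734 + 0.00100711 + 2.39371e-06 = 0.008067
P(Subgroup 2 | 24.79 ng/mL) ≈ 0.875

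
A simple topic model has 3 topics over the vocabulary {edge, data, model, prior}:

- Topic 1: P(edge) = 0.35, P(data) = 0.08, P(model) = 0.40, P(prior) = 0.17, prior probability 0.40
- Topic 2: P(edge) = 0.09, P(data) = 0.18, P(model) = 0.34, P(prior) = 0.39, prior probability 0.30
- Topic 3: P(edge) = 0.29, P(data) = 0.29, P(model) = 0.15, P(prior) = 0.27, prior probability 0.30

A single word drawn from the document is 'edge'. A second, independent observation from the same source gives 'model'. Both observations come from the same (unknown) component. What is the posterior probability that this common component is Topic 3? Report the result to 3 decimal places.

The responsibility of component k is π_k f_k(x) divided by Σ_j π_j f_j(x).
Since both observations come from the same component, the likelihood for component k is f_k(x₁)·f_k(x₂).
  f_1 = [P(edge | comp) = 0.35] × [0.4] = 0.14
  f_2 = [P(edge | comp) = 0.09] × [0.34] = 0.0306
  f_3 = [P(edge | comp) = 0.29] × [0.15] = 0.0435
Unnormalised posteriors:
  π_1·f_1 = 0.40 × 0.14 = 0.056
  π_2·f_2 = 0.30 × 0.0306 = 0.00918
  π_3·f_3 = 0.30 × 0.0435 = 0.01305
Normaliser: 0.056 + 0.00918 + 0.01305 = 0.07823
P(Topic 3 | data) = 0.01305 / 0.07823 ≈ 0.167

0.167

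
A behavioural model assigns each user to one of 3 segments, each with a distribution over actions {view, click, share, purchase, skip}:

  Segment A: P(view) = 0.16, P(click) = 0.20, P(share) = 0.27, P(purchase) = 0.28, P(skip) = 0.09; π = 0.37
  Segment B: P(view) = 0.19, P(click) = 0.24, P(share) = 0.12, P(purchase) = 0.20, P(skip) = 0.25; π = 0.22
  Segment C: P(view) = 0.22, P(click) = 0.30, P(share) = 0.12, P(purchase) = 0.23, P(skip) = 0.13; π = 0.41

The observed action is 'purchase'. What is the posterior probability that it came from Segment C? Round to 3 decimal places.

0.390

By Bayes' theorem, P(k | x) = P(Z=k) f_k(x) / Σ_j P(Z=j) f_j(x).
Categorical probabilities:
  f_A = P(purchase | comp) = 0.28
  f_B = P(purchase | comp) = 0.20
  f_C = P(purchase | comp) = 0.23
Multiply by the mixture weights:
  P(Z=A)·f_A = 0.37 × 0.28 = 0.1036
  P(Z=B)·f_B = 0.22 × 0.2 = 0.044
  P(Z=C)·f_C = 0.41 × 0.23 = 0.0943
Normaliser: 0.1036 + 0.044 + 0.0943 = 0.2419
P(Segment C | 'purchase') ≈ 0.390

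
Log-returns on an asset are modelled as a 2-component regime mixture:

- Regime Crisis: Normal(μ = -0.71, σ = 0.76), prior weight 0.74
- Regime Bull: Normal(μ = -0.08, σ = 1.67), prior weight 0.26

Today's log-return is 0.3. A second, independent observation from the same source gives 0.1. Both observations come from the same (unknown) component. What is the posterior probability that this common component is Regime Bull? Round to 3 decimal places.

Posterior ∝ prior × likelihood, so P(k | x) ∝ w_k f_k(x); normalise over all components.
Since both observations come from the same component, the likelihood for component k is f_k(x₁)·f_k(x₂).
  f_Crisis = [(1/(0.76·√(2π)))·exp(−(0.3−-0.71)²/(2·0.76²)) = 0.524924·exp(-0.88305) = 0.217066] × [0.297466] = 0.0645699
  f_Bull = [(1/(1.67·√(2π)))·exp(−(0.3−-0.08)²/(2·1.67²)) = 0.238888·exp(-0.02589) = 0.232783] × [0.237504] = 0.0552868
Prior × likelihood for each component:
  w_Crisis·f_Crisis = 0.74 × 0.0645699 = 0.0477817
  w_Bull·f_Bull = 0.26 × 0.0552868 = 0.0143746
Evidence: 0.0477817 + 0.0143746 = 0.0621563
Responsibility of Regime Bull: 0.0143746 / 0.0621563 ≈ 0.231

0.231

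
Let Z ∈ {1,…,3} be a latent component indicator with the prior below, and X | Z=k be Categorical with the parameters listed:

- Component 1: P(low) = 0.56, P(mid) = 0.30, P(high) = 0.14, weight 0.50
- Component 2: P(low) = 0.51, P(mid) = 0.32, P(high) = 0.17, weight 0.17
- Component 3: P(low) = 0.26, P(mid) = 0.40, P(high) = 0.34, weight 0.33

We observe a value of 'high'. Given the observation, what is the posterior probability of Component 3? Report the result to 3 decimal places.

P(component k | x) = π_k·f_k(x) / marginal(x), where marginal(x) = Σ_j π_j·f_j(x).
Component likelihoods at x = 'high':
  f_1 = P(high | comp) = 0.14
  f_2 = P(high | comp) = 0.17
  f_3 = P(high | comp) = 0.34
Weight by the priors:
  π_1·f_1 = 0.50 × 0.14 = 0.07
  π_2·f_2 = 0.17 × 0.17 = 0.0289
  π_3·f_3 = 0.33 × 0.34 = 0.1122
Marginal: 0.07 + 0.0289 + 0.1122 = 0.2111
P(Component 3 | data) ≈ 0.532

0.532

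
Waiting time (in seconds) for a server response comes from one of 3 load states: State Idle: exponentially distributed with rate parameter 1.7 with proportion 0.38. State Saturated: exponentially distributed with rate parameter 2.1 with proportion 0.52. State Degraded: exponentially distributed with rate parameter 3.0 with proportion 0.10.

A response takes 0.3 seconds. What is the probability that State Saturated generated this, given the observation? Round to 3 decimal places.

By Bayes' theorem, P(k | x) = P(Z=k) f_k(x) / Σ_j P(Z=j) f_j(x).
Component likelihoods at x = 0.3 seconds:
  p_Idle = 1.02084
  p_Saturated = 1.11844
  p_Degraded = 1.21971
Multiply by the mixture weights:
  P(Z=Idle)·p_Idle = 0.38 × 1.02084 = 0.38792
  P(Z=Saturated)·p_Saturated = 0.52 × 1.11844 = 0.58159
  P(Z=Degraded)·p_Degraded = 0.10 × 1.21971 = 0.121971
Sum: 0.38792 + 0.58159 + 0.121971 = 1.09148
P(State Saturated | data) ≈ 0.533

0.533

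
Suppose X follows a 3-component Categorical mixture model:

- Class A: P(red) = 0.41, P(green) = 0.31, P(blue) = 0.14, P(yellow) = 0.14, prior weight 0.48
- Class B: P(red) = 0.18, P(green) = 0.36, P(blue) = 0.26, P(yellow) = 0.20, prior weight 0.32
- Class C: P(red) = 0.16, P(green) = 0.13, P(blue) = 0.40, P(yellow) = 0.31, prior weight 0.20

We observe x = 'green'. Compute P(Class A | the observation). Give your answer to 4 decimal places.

Apply Bayes' rule: the posterior for each component is proportional to its prior times its likelihood at x.
Categorical probabilities:
  p_A = 0.31
  p_B = 0.36
  p_C = 0.13
Multiply by the mixture weights:
  w_A·p_A = 0.48 × 0.31 = 0.1488
  w_B·p_B = 0.32 × 0.36 = 0.1152
  w_C·p_C = 0.20 × 0.13 = 0.026
Marginal: 0.1488 + 0.1152 + 0.026 = 0.29
So the posterior for Class A is 0.1488 / 0.29 ≈ 0.5131.

0.5131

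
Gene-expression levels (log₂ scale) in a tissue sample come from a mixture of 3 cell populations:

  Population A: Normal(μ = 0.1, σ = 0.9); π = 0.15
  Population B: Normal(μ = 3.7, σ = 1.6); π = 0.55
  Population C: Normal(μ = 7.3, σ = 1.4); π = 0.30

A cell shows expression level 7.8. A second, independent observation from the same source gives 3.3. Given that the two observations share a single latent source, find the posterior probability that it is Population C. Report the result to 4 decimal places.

0.2368

The responsibility of component k is π_k f_k(x) divided by Σ_j π_j f_j(x).
Since both observations come from the same component, the likelihood for component k is f_k(x₁)·f_k(x₂).
  L_A = [5.6497e-17] × [0.000797072] = 4.50322e-20
  L_B = [0.00935218] × [0.241668] = 0.00226012
  L_C = [0.267353] × [0.00481007] = 0.00128599
Multiply by the mixture weights:
  π_A·L_A = 0.15 × 4.50322e-20 = 6.75483e-21
  π_B·L_B = 0.55 × 0.00226012 = 0.00124307
  π_C·L_C = 0.30 × 0.00128599 = 0.000385796
Marginal: 6.75483e-21 + 0.00124307 + 0.000385796 = 0.00162886
So the posterior for Population C is 0.000385796 / 0.00162886 ≈ 0.2368.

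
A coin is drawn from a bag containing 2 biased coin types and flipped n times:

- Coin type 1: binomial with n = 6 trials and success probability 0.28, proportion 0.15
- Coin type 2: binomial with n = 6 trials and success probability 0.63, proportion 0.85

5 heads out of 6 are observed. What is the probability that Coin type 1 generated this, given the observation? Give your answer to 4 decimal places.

By Bayes' theorem, P(k | x) = π_k f_k(x) / Σ_j π_j f_j(x).
Evaluate each component's likelihood at the observed value:
  p_1 = C(6,5)·0.28^5·0.72^1 = 6·0.00172104·0.72 = 0.00743488
  p_2 = C(6,5)·0.63^5·0.37^1 = 6·0.0992437·0.37 = 0.220321
Multiply by the mixture weights:
  π_1·p_1 = 0.15 × 0.00743488 = 0.00111523
  π_2·p_2 = 0.85 × 0.220321 = 0.187273
Marginal: 0.00111523 + 0.187273 = 0.188388
So the posterior for Coin type 1 is 0.00111523 / 0.188388 ≈ 0.0059.

0.0059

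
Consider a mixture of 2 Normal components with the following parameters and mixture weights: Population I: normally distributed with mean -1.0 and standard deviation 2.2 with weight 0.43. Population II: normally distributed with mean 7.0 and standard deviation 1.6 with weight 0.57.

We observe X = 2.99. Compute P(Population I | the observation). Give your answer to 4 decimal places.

P(component k | x) = w_k·f_k(x) / marginal(x), where marginal(x) = Σ_j w_j·f_j(x).
Component likelihoods at x = 2.99:
  L_I = (1/(2.2·√(2π)))·exp(−(2.99−-1.0)²/(2·2.2²)) = 0.181337·exp(-1.64464) = 0.0350131
  L_II = (1/(1.6·√(2π)))·exp(−(2.99−7.0)²/(2·1.6²)) = 0.249339·exp(-3.14064) = 0.0107851
Weight by the priors:
  w_I·L_I = 0.43 × 0.0350131 = 0.0150556
  w_II·L_II = 0.57 × 0.0107851 = 0.00614753
Sum: 0.0150556 + 0.00614753 = 0.0212031
Responsibility of Population I: 0.0150556 / 0.0212031 ≈ 0.7101

0.7101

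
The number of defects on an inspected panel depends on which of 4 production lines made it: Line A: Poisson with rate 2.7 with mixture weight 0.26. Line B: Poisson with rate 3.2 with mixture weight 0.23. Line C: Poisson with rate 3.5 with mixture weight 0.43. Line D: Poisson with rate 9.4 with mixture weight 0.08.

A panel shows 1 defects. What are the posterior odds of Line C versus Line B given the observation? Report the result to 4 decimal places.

The posterior odds equal the prior odds times the likelihood ratio: (w_i/w_j)·(f_i(x)/f_j(x)).
Evaluate each component's likelihood at the observed value:
  f_A = e^(−2.7)·2.7^1/1! = 0.181455
  f_B = e^(−3.2)·3.2^1/1! = 0.130439
  f_C = e^(−3.5)·3.5^1/1! = 0.105691
  f_D = e^(−9.4)·9.4^1/1! = 0.000777606
Odds = (0.43/0.23) × (0.105691/0.130439) = 1.86957 × 0.81027 ≈ 1.5149

1.5149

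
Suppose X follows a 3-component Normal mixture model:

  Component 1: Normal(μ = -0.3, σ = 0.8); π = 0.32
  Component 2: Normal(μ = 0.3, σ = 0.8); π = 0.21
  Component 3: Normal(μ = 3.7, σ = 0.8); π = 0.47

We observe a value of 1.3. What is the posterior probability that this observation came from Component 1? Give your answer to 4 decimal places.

0.2993

By Bayes' theorem, P(k | x) = P(Z=k) f_k(x) / Σ_j P(Z=j) f_j(x).
Component likelihoods at x = 1.3:
  p_1 = 0.0674887
  p_2 = 0.228311
  p_3 = 0.00553981
Prior × likelihood for each component:
  P(Z=1)·p_1 = 0.32 × 0.0674887 = 0.0215964
  P(Z=2)·p_2 = 0.21 × 0.228311 = 0.0479454
  P(Z=3)·p_3 = 0.47 × 0.00553981 = 0.00260371
Sum: 0.0215964 + 0.0479454 + 0.00260371 = 0.0721455
P(Component 1 | data) ≈ 0.2993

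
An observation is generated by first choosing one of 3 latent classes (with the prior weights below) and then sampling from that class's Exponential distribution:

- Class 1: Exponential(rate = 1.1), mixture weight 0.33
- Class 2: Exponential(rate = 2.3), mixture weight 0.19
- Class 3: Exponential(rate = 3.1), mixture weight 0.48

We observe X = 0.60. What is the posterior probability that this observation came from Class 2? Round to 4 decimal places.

0.2077

P(component k | x) = P(Z=k)·f_k(x) / marginal(x), where marginal(x) = Σ_j P(Z=j)·f_j(x).
Evaluate each component's likelihood at the observed value:
  p_1 = 1.1·e^(−1.1·0.60) = 1.1·e^(−0.6600) = 0.568536
  p_2 = 2.3·e^(−2.3·0.60) = 2.3·e^(−1.3800) = 0.578631
  p_3 = 3.1·e^(−3.1·0.60) = 3.1·e^(−1.8600) = 0.482585
Prior × likelihood for each component:
  P(Z=1)·p_1 = 0.33 × 0.568536 = 0.187617
  P(Z=2)·p_2 = 0.19 × 0.578631 = 0.10994
  P(Z=3)·p_3 = 0.48 × 0.482585 = 0.231641
Denominator: 0.187617 + 0.10994 + 0.231641 = 0.529198
P(Class 2 | 0.60) = 0.10994 / 0.529198 ≈ 0.2077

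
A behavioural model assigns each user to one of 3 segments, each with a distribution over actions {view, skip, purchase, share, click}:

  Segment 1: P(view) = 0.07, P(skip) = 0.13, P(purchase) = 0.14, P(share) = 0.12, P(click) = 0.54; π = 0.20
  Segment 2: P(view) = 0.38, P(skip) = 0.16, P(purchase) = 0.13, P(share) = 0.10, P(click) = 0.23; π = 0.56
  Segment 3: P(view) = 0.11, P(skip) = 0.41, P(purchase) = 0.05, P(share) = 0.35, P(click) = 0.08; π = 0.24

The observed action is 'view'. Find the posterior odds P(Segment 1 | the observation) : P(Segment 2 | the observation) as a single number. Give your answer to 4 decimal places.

Since P(k|x) ∝ P(Z=k) f_k(x), the posterior odds are P(Z=i) f_i(x) / (P(Z=j) f_j(x)).
Component likelihoods at x = 'view':
  L_1 = 0.07
  L_2 = 0.38
  L_3 = 0.11
Posterior odds = (P(Z=1)·L_1) / (P(Z=2)·L_2) = (0.20·0.07) / (0.56·0.38) = 0.014 / 0.2128 ≈ 0.0658

0.0658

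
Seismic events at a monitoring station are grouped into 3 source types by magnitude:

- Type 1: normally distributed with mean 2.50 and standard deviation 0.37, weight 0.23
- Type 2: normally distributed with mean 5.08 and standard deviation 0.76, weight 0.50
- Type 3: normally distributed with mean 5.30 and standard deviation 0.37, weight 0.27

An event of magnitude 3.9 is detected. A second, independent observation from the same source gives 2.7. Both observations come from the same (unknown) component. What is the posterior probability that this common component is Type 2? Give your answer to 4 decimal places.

P(component k | x) = w_k·f_k(x) / marginal(x), where marginal(x) = Σ_j w_j·f_j(x).
Since both observations come from the same component, the likelihood for component k is f_k(x₁)·f_k(x₂).
  f_1 = [0.000839087] × [0.931668] = 0.000781751
  f_2 = [0.157263] × [0.00389565] = 0.000612642
  f_3 = [0.000839087] × [2.04254e-11] = 1.71387e-14
Unnormalised posteriors:
  w_1·f_1 = 0.23 × 0.000781751 = 0.000179803
  w_2·f_2 = 0.50 × 0.000612642 = 0.000306321
  w_3·f_3 = 0.27 × 1.71387e-14 = 4.62745e-15
Denominator: 0.000179803 + 0.000306321 + 4.62745e-15 = 0.000486124
P(Type 2 | x₁, x₂) = 0.000306321 / 0.000486124 ≈ 0.6301

0.6301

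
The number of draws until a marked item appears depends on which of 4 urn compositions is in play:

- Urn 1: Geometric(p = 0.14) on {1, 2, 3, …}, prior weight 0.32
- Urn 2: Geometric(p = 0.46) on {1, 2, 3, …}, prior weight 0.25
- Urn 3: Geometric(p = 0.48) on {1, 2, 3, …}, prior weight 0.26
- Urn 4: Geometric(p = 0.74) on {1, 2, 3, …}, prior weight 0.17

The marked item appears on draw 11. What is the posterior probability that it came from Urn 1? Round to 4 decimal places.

The responsibility of component k is π_k f_k(x) divided by Σ_j π_j f_j(x).
Geometric probabilities:
  f_1 = 0.14·(1−0.14)^10 = 0.14·0.221302 = 0.0309822
  f_2 = 0.46·(1−0.46)^10 = 0.46·0.00210833 = 0.00096983
  f_3 = 0.48·(1−0.48)^10 = 0.48·0.00144555 = 0.000693865
  f_4 = 0.74·(1−0.74)^10 = 0.74·1.41167e-06 = 1.04464e-06
Prior × likelihood for each component:
  π_1·f_1 = 0.32 × 0.0309822 = 0.00991431
  π_2·f_2 = 0.25 × 0.00096983 = 0.000242457
  π_3·f_3 = 0.26 × 0.000693865 = 0.000180405
  π_4·f_4 = 0.17 × 1.04464e-06 = 1.77588e-07
Marginal: 0.00991431 + 0.000242457 + 0.000180405 + 1.77588e-07 = 0.0103374
So the posterior for Urn 1 is 0.00991431 / 0.0103374 ≈ 0.9591.

0.9591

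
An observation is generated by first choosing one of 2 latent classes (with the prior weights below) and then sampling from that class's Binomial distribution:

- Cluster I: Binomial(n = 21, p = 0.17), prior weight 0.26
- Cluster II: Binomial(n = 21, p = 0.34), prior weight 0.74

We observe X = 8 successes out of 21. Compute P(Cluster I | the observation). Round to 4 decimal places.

Posterior ∝ prior × likelihood, so P(k | x) ∝ w_k f_k(x); normalise over all components.
Binomial probabilities:
  p_I = C(21,8)·0.17^8·0.83^13 = 203490·6.97576e-07·0.0887187 = 0.0125936
  p_II = C(21,8)·0.34^8·0.66^13 = 203490·0.000178579·0.00450891 = 0.16385
Weight by the priors:
  w_I·p_I = 0.26 × 0.0125936 = 0.00327433
  w_II·p_II = 0.74 × 0.16385 = 0.121249
Marginal: 0.00327433 + 0.121249 = 0.124523
Responsibility of Cluster I: 0.00327433 / 0.124523 ≈ 0.0263

0.0263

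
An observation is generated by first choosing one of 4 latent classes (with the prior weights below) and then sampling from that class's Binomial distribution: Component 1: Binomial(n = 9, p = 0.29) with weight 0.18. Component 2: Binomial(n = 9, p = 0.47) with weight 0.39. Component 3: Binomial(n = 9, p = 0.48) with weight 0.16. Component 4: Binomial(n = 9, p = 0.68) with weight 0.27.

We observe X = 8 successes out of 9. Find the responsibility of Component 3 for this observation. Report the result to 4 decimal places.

The responsibility of component k is π_k f_k(x) divided by Σ_j π_j f_j(x).
Component likelihoods at x = 8 successes out of 9:
  p_1 = 0.000319657
  p_2 = 0.011358
  p_3 = 0.0131879
  p_4 = 0.131663
Weight by the priors:
  π_1·p_1 = 0.18 × 0.000319657 = 5.75383e-05
  π_2·p_2 = 0.39 × 0.011358 = 0.00442961
  π_3·p_3 = 0.16 × 0.0131879 = 0.00211006
  π_4·p_4 = 0.27 × 0.131663 = 0.035549
Sum: 5.75383e-05 + 0.00442961 + 0.00211006 + 0.035549 = 0.0421462
P(Component 3 | x) = 0.00211006 / 0.0421462 ≈ 0.0501

0.0501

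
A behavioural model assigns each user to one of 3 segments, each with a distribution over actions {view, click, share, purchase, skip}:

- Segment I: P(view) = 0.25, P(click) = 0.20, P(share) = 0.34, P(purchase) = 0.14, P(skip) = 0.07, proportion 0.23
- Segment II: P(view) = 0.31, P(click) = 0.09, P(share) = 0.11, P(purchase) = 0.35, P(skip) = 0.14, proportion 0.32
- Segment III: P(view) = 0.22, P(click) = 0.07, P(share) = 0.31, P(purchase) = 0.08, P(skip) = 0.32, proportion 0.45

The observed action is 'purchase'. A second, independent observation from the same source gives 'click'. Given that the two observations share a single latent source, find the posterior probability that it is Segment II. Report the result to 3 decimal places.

P(component k | x) = π_k·f_k(x) / marginal(x), where marginal(x) = Σ_j π_j·f_j(x).
Since both observations come from the same component, the likelihood for component k is f_k(x₁)·f_k(x₂).
  p_I = [0.14] × [0.2] = 0.028
  p_II = [0.35] × [0.09] = 0.0315
  p_III = [0.08] × [0.07] = 0.0056
Prior × likelihood for each component:
  π_I·p_I = 0.23 × 0.028 = 0.00644
  π_II·p_II = 0.32 × 0.0315 = 0.01008
  π_III·p_III = 0.45 × 0.0056 = 0.00252
Sum: 0.00644 + 0.01008 + 0.00252 = 0.01904
So the posterior for Segment II is 0.01008 / 0.01904 ≈ 0.529.

0.529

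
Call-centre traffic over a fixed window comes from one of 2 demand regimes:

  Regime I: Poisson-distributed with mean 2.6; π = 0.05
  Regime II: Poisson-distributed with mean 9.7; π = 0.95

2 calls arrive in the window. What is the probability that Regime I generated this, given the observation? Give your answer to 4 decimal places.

0.8209

Posterior ∝ prior × likelihood, so P(k | x) ∝ π_k f_k(x); normalise over all components.
Component likelihoods at x = 2 calls:
  L_I = e^(−2.6)·2.6^2/2! = 0.251045
  L_II = e^(−9.7)·9.7^2/2! = 0.00288308
Multiply by the mixture weights:
  π_I·L_I = 0.05 × 0.251045 = 0.0125522
  π_II·L_II = 0.95 × 0.00288308 = 0.00273893
Denominator: 0.0125522 + 0.00273893 = 0.0152912
So the posterior for Regime I is 0.0125522 / 0.0152912 ≈ 0.8209.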